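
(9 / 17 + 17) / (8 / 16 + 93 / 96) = 9536/799 = 11.93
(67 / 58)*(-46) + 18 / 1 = -1019/29 = -35.14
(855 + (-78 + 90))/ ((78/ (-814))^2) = 47872561/507 = 94423.20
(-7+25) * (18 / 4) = 81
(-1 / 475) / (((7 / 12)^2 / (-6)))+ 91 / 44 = 2156041/1024100 = 2.11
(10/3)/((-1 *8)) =-5/12 = -0.42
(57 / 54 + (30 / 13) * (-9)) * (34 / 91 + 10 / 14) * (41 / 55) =-27019/1690 = -15.99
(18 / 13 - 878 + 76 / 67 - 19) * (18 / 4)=-7011837/1742 = -4025.16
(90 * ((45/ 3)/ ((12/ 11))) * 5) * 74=457875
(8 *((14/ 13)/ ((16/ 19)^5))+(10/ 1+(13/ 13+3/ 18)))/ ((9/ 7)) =563773049/23003136 = 24.51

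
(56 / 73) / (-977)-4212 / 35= -300406012/2496235 = -120.34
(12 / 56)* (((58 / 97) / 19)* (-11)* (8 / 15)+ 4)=7534/9215 = 0.82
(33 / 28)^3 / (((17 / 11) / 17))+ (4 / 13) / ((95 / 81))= 18.27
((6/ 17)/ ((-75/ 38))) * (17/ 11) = -76/275 = -0.28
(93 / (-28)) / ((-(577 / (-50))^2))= 58125/2330503 = 0.02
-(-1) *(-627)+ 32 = -595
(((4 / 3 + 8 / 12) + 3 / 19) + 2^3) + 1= 212/19 = 11.16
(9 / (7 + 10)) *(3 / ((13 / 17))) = 27/13 = 2.08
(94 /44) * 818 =1747.55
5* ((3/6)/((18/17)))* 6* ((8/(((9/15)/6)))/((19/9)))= 10200/19 = 536.84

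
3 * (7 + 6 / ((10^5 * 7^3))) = 360150009/17150000 = 21.00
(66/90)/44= 1/60 = 0.02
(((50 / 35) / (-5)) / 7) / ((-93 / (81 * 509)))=27486/1519 = 18.09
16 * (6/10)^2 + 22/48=3731/600 = 6.22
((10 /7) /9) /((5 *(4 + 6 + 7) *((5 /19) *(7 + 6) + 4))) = 38/151011 = 0.00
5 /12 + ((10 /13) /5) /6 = 23/52 = 0.44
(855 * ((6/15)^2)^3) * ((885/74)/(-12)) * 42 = -3389904/23125 = -146.59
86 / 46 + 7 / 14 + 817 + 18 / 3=37967/46 = 825.37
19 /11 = 1.73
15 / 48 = 5/16 = 0.31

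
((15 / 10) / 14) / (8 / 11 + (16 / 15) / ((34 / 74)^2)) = 143055/7717472 = 0.02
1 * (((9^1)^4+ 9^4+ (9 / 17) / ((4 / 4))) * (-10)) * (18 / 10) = -4015494/17 = -236205.53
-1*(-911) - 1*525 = 386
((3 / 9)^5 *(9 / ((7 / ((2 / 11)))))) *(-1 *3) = -2/693 = 0.00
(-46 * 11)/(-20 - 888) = 253/454 = 0.56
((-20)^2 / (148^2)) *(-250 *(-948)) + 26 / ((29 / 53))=173711482/39701 = 4375.49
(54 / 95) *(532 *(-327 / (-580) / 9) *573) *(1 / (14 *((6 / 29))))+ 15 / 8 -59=738059/200 = 3690.30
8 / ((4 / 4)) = 8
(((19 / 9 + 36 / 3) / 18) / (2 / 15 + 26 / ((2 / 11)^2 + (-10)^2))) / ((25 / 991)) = 380843282/4819365 = 79.02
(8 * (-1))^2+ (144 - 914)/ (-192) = 6529/96 = 68.01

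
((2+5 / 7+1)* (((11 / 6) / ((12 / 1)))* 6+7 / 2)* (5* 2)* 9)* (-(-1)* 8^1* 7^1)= 82680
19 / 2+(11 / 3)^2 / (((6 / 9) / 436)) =8802.17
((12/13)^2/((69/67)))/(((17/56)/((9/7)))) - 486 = -31882842/66079 = -482.50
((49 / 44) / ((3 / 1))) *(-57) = -931/44 = -21.16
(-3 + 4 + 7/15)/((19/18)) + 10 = 1082/95 = 11.39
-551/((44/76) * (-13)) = 10469/143 = 73.21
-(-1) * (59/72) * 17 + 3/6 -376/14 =-6263/504 = -12.43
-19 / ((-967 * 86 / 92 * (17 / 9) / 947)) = 7449102/706877 = 10.54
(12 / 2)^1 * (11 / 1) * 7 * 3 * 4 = 5544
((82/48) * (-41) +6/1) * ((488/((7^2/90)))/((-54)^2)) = -468785/23814 = -19.69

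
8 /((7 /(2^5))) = 36.57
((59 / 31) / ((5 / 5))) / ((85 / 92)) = 5428/2635 = 2.06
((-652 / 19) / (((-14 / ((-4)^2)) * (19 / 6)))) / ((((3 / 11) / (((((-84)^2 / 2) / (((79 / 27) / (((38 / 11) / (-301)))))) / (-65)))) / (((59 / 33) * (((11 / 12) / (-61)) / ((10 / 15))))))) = -99709056/255912995 = -0.39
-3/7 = -0.43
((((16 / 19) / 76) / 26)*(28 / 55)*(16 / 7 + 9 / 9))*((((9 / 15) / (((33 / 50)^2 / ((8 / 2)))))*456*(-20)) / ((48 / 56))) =-41216000/986271 = -41.79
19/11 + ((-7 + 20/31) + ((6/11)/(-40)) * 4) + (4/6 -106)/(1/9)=-1624323/1705 = -952.68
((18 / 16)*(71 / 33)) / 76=213/6688 = 0.03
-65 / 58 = -1.12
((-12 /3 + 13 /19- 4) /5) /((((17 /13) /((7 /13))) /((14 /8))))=-6811/6460 = -1.05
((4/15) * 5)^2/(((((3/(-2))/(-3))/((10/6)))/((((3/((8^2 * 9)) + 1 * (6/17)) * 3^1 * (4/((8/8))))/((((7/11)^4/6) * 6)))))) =24450470/157437 = 155.30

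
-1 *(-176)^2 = -30976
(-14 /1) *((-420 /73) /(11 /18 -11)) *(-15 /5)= 317520/13651 = 23.26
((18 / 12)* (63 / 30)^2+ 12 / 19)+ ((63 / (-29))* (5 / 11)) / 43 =376528029/52124600 = 7.22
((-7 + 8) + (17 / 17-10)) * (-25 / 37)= 200/37 = 5.41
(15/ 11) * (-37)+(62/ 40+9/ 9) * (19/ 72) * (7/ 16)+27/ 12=-47.91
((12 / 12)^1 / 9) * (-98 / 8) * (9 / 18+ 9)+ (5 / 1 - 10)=-1291/72 = -17.93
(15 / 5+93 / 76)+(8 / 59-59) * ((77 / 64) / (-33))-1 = 1155749/215232 = 5.37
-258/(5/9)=-2322/5 = -464.40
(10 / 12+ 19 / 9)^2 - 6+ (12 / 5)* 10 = 8641/324 = 26.67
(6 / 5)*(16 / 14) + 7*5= 1273/35 = 36.37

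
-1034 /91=-11.36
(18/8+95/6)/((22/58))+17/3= 2347/44 = 53.34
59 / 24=2.46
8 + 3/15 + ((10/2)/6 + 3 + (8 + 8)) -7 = 21.03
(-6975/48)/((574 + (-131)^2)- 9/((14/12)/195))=-105/11728 = -0.01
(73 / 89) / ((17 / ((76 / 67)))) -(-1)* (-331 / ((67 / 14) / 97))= -680084926/101371 = -6708.87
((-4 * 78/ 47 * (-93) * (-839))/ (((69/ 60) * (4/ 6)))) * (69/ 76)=-547749540/893 = -613381.34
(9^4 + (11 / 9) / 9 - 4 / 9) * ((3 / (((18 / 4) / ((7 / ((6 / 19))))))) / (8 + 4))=17669582/2187 = 8079.37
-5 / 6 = -0.83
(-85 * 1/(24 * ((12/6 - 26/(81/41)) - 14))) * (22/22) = 2295/16304 = 0.14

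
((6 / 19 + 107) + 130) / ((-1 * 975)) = -1503/6175 = -0.24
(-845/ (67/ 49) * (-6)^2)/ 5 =-298116/67 = -4449.49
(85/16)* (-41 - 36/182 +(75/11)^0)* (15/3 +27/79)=-32803115/28756 = -1140.74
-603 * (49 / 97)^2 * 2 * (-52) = 150571512/9409 = 16002.92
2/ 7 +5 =37/7 = 5.29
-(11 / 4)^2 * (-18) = 1089/8 = 136.12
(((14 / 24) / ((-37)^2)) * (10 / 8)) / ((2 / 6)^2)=105/21904 = 0.00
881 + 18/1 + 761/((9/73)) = 63644/9 = 7071.56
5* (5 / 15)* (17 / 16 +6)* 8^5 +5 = 1157135/3 = 385711.67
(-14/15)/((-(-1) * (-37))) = 14/555 = 0.03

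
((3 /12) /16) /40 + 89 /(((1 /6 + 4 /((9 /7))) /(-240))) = -984268741/151040 = -6516.61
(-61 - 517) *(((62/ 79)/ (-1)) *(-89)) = -3189404/79 = -40372.20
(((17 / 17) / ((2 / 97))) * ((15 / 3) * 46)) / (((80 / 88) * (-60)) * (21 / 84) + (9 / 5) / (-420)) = -85893500/105033 = -817.78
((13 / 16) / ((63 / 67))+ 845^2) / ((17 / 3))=126004.56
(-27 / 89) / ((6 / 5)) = -45/178 = -0.25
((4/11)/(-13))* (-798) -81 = -8391/143 = -58.68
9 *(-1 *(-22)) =198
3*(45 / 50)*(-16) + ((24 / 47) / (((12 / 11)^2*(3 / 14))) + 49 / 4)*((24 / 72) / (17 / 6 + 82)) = -92892049/2153070 = -43.14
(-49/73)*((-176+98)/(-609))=-182/2117 = -0.09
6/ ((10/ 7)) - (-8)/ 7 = 187/35 = 5.34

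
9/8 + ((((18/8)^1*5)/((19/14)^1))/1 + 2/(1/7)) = 3559/152 = 23.41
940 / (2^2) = 235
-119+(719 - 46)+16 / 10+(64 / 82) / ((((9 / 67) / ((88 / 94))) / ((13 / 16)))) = 560.02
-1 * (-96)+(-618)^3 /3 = -78676248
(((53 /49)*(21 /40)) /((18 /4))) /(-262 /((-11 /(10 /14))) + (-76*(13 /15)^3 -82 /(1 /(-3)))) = 131175/221974624 = 0.00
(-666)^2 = 443556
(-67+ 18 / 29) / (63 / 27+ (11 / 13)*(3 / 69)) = -1726725/61654 = -28.01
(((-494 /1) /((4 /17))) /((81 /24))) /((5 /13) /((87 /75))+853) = -3166046/4343031 = -0.73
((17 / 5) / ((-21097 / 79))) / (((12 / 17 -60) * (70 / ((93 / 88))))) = 2449/755462400 = 0.00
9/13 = 0.69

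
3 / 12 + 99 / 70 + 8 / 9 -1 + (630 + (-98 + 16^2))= 994837/1260 = 789.55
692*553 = 382676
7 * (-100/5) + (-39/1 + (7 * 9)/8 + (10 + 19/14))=-8947/56 = -159.77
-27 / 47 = -0.57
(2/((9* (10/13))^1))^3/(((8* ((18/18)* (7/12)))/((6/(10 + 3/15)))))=2197/722925 = 0.00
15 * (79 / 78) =15.19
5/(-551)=-5/551 = -0.01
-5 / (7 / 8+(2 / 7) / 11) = -5.55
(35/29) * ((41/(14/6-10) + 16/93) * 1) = -387485/62031 = -6.25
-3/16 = -0.19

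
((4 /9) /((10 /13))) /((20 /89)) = 1157/450 = 2.57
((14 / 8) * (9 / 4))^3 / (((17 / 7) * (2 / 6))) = 5250987/69632 = 75.41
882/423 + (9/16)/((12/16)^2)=145/47 = 3.09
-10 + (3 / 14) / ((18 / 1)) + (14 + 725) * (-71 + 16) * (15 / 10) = -5122109/84 = -60977.49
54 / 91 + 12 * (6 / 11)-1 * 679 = -672533/1001 = -671.86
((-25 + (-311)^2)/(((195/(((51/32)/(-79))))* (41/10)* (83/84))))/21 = -5202/44239 = -0.12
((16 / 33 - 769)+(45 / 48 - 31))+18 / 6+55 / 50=-2097421/2640 = -794.48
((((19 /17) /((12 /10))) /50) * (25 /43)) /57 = 5/26316 = 0.00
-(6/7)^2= -36/49 = -0.73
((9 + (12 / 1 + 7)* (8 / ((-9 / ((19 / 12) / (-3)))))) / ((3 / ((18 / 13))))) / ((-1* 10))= -1451/1755 = -0.83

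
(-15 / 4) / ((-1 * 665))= 3/532 = 0.01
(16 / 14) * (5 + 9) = 16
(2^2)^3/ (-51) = -64/51 = -1.25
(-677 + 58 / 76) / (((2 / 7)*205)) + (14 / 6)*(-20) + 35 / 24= -5305349/93480 = -56.75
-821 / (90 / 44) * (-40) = 144496/9 = 16055.11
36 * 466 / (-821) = -16776/821 = -20.43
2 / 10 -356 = -1779/5 = -355.80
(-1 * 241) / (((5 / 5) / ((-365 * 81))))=7125165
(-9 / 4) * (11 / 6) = -33/8 = -4.12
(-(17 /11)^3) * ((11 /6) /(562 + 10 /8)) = -9826/817839 = -0.01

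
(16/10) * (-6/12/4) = -1/5 = -0.20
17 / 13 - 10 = -113/13 = -8.69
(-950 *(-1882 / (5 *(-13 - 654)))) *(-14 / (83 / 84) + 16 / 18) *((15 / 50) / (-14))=-177359680/1162581 = -152.56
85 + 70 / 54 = 2330/27 = 86.30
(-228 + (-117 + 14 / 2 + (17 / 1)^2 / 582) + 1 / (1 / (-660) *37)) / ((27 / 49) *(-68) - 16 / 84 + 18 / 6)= 374944031/36571910 = 10.25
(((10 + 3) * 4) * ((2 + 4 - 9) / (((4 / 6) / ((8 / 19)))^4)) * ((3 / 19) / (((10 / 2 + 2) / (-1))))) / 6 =1617408/17332693 = 0.09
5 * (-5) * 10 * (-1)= 250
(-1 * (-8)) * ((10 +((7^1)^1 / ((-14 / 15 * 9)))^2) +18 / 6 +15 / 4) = 1256/9 = 139.56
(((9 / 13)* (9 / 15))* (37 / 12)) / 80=333/20800 = 0.02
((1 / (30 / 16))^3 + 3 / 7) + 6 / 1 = 155459/23625 = 6.58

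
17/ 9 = 1.89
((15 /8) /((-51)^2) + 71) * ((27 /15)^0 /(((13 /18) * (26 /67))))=253.33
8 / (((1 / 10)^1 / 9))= 720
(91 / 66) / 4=91/264 = 0.34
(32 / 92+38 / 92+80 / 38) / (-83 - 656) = -2505/645886 = 0.00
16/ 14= 8/7 = 1.14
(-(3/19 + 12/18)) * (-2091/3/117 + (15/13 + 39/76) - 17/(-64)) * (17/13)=457501807/105423552 = 4.34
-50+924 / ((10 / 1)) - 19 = 117/5 = 23.40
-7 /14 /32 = -0.02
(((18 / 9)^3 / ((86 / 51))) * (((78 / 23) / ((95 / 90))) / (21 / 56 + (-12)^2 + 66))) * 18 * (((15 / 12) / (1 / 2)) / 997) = 673920/206080897 = 0.00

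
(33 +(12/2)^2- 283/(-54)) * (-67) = -268603/54 = -4974.13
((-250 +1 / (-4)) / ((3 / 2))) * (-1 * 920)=153486.67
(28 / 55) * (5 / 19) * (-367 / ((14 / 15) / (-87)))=957870/209 = 4583.11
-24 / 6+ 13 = 9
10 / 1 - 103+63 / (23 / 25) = -564/23 = -24.52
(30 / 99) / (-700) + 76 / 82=87739/94710 = 0.93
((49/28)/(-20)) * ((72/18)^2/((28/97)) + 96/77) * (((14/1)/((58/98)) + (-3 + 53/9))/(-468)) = 472403/1679535 = 0.28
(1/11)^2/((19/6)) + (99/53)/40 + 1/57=977483/14621640 = 0.07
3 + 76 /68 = 70/17 = 4.12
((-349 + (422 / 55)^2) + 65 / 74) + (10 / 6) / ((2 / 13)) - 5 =-95164526/335775 = -283.42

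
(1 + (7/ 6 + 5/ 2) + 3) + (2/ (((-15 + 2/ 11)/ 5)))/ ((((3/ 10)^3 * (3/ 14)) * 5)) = -15.66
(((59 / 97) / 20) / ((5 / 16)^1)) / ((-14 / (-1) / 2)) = 236/16975 = 0.01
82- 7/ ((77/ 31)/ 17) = 375/11 = 34.09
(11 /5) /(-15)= -11/75 = -0.15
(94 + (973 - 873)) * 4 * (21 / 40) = 2037/5 = 407.40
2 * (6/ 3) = 4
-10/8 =-5/4 = -1.25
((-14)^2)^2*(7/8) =33614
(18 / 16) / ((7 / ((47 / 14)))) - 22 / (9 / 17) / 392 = 437/1008 = 0.43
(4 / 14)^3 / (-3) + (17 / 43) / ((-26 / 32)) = -0.49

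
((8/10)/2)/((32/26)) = 0.32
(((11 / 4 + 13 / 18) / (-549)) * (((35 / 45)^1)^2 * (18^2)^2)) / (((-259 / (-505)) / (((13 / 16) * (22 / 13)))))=-1076.79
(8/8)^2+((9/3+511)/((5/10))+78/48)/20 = 8397/160 = 52.48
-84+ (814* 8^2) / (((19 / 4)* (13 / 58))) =12065524/247 = 48848.28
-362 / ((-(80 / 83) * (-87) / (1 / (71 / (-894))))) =2238427/41180 = 54.36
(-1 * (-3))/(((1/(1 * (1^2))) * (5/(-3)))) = -9/5 = -1.80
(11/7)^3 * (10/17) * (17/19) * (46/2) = 306130/6517 = 46.97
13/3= 4.33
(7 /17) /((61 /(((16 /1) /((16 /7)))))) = 0.05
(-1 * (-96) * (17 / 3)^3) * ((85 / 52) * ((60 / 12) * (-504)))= -935435200/13 = -71956553.85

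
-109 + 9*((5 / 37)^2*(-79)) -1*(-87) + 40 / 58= -34.29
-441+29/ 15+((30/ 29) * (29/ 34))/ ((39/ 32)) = -1453106/3315 = -438.34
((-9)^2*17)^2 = 1896129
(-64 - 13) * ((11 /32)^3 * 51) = -5226837/32768 = -159.51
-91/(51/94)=-8554/51 = -167.73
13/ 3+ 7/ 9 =46/9 = 5.11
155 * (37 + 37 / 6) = 40145/6 = 6690.83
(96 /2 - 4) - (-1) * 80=124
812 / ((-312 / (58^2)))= -341446/39 = -8755.03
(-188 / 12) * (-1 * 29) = 1363/3 = 454.33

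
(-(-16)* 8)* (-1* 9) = -1152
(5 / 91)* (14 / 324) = 5/2106 = 0.00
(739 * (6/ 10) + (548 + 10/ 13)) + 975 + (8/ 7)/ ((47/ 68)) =42103274/21385 = 1968.82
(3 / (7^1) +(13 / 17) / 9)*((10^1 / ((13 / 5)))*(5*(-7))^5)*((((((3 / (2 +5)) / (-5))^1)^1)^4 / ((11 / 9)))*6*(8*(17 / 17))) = -48600000/221 = -219909.50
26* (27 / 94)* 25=8775/47 = 186.70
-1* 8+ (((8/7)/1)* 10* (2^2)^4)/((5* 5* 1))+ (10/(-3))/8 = 45617/420 = 108.61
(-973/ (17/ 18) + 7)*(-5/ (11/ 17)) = 86975/11 = 7906.82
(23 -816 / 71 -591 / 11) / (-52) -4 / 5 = 1211/101530 = 0.01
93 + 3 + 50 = 146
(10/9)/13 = 0.09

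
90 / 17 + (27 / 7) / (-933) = 195777/37009 = 5.29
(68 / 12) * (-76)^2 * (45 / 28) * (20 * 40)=294576000/7 = 42082285.71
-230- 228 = -458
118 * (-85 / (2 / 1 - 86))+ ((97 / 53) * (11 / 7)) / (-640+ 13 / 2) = 336749461/2820342 = 119.40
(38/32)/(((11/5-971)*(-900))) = 19/13950720 = 0.00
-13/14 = -0.93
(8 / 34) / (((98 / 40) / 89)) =7120/833 = 8.55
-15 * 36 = -540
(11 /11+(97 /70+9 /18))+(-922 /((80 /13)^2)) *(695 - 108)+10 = -319839441/22400 = -14278.55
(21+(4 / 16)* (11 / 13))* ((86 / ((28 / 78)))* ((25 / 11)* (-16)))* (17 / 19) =-241887900/1463 = -165336.91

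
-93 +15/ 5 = -90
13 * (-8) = -104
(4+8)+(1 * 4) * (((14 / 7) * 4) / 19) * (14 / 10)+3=1649/95 = 17.36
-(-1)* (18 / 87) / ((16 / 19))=57/232 = 0.25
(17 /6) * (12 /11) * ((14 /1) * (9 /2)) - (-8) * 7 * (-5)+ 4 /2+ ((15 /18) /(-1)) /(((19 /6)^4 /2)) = -119397796/1433531 = -83.29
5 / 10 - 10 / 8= -3/4 = -0.75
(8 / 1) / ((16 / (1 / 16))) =1/32 = 0.03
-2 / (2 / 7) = -7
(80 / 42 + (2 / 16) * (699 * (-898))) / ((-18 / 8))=6590711/189 = 34871.49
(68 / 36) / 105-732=-691723/945 = -731.98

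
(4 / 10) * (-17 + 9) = -3.20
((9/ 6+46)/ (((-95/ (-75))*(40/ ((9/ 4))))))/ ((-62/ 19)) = -2565/3968 = -0.65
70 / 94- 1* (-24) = 1163/47 = 24.74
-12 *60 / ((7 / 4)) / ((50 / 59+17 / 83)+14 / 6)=-121.52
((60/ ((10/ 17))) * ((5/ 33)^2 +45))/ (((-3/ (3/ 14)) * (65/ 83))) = -13836266/33033 = -418.86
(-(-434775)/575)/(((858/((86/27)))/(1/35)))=22661/282555 = 0.08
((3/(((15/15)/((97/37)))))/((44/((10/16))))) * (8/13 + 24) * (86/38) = 625650/100529 = 6.22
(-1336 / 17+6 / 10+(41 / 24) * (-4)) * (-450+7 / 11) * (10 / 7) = 213829237/3927 = 54451.04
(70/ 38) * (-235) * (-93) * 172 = 131567100/19 = 6924584.21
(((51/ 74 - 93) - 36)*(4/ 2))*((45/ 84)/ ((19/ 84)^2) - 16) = 18952020/13357 = 1418.88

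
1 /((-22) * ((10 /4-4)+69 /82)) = 41/594 = 0.07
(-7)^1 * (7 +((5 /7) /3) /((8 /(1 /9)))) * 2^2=-10589/54 = -196.09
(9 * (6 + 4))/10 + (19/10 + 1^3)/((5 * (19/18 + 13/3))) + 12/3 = 31786/2425 = 13.11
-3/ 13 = -0.23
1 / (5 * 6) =1/30 = 0.03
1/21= 0.05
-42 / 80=-21/40 = -0.52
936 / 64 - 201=-186.38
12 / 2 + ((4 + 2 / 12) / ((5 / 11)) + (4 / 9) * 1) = 281/18 = 15.61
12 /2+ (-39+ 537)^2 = 248010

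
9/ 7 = 1.29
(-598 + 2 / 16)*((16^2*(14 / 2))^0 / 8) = -4783/64 = -74.73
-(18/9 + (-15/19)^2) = -947/361 = -2.62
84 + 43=127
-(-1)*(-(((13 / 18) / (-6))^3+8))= -10075499/1259712 = -8.00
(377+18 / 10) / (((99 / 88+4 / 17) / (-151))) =-42048.85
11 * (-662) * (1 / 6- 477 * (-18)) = -187573397/3 = -62524465.67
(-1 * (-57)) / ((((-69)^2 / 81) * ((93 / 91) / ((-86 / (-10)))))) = 669123/81995 = 8.16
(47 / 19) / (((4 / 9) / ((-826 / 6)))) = -58233/76 = -766.22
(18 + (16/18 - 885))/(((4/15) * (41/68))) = -662575/123 = -5386.79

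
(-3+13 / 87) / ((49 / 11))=-2728/4263 = -0.64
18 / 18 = 1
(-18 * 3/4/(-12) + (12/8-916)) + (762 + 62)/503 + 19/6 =-10968259/12072 = -908.57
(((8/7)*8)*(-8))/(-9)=512/63 = 8.13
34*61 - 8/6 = 6218/3 = 2072.67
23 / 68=0.34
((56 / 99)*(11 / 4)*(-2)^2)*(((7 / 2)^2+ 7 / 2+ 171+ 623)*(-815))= -36956990/9 = -4106332.22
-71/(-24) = 71/24 = 2.96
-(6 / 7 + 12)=-90/7 = -12.86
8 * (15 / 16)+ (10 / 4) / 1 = 10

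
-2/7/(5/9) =-18/35 = -0.51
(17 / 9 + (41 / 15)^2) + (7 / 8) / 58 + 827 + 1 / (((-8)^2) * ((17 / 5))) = 836.38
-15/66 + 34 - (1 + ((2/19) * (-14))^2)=243033/7942 = 30.60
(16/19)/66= 8/627 = 0.01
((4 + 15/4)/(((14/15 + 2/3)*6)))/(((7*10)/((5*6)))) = 155/448 = 0.35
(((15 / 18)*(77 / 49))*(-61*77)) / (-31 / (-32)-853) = 118096/16359 = 7.22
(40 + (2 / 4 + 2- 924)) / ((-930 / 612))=89913/155 = 580.08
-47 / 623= -0.08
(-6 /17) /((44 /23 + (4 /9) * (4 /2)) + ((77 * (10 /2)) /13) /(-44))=-64584/389555 = -0.17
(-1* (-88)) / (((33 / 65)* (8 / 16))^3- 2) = -193336000/4358063 = -44.36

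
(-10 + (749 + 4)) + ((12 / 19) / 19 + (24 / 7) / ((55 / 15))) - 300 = 12340987/27797 = 443.97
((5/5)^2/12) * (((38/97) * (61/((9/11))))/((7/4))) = 1.39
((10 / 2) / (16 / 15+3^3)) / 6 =25/842 = 0.03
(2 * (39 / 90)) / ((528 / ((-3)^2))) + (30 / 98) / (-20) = -23/43120 = 0.00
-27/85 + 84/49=831/595 = 1.40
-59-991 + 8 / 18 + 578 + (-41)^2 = 10885/9 = 1209.44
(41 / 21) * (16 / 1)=656/21 = 31.24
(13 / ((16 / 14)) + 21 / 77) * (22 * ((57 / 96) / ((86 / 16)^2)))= 19475/3698 = 5.27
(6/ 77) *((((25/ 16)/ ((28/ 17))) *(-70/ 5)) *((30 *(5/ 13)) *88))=-95625/91 = -1050.82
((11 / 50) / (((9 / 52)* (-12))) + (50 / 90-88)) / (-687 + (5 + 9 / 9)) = 118193/919350 = 0.13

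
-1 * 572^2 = -327184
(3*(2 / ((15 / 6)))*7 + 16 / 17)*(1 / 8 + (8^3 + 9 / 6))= 1549093/170 = 9112.31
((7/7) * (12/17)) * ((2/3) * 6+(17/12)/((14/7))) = 113/34 = 3.32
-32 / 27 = -1.19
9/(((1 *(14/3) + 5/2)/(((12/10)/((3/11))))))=1188/215 = 5.53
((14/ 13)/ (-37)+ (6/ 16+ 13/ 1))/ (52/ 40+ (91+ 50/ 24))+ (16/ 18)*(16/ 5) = 731983793/245151270 = 2.99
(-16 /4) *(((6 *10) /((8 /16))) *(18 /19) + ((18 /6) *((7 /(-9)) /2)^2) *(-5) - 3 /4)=-227086/513 = -442.66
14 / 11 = 1.27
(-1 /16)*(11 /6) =-11/96 = -0.11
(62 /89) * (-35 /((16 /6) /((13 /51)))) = -14105/6052 = -2.33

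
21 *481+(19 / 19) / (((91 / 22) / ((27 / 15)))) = 4596153/455 = 10101.44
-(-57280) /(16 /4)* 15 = 214800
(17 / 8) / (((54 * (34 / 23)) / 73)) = 1679/864 = 1.94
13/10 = 1.30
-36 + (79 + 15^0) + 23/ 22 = 991/22 = 45.05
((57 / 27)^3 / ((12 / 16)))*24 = 219488/729 = 301.08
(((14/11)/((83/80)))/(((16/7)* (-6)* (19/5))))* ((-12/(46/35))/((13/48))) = 4116000/5186753 = 0.79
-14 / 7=-2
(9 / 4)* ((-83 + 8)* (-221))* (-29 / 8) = -4326075/32 = -135189.84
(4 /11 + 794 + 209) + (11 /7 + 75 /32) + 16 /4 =2491791/2464 = 1011.28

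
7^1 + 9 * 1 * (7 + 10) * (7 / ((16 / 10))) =5411/8 = 676.38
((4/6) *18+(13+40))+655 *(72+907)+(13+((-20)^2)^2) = 801323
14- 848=-834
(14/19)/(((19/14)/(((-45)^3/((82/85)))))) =-759071250/14801 = -51285.13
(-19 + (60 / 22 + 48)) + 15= 514/11 = 46.73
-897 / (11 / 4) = -3588/11 = -326.18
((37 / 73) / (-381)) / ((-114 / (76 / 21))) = 74/1752219 = 0.00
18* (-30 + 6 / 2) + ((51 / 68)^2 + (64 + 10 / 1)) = -6583/16 = -411.44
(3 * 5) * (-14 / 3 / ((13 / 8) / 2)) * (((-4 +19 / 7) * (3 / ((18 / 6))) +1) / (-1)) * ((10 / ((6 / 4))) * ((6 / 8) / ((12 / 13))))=-400/3 = -133.33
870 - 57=813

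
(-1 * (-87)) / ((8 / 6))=261/4 = 65.25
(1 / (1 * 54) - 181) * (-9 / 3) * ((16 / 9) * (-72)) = -625472/9 = -69496.89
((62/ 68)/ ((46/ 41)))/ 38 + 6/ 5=362947/297160 = 1.22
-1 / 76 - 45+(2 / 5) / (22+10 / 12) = -2342473/52060 = -45.00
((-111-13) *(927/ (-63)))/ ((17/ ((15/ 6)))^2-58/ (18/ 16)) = -718425/2093 = -343.25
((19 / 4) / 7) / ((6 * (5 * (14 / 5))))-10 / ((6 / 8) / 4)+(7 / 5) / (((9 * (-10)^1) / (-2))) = -9401087/176400 = -53.29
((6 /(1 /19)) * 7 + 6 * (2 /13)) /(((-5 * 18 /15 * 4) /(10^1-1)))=-15579/52 = -299.60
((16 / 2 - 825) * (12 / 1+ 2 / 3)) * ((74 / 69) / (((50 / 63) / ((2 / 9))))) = -16081828/5175 = -3107.60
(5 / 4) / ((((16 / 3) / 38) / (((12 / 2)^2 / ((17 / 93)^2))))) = 22184685/2312 = 9595.45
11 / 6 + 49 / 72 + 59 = 4429/72 = 61.51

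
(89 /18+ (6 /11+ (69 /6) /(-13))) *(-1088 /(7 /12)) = -25794304/3003 = -8589.51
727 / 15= 48.47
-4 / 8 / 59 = -1/118 = -0.01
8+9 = 17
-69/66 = -23/22 = -1.05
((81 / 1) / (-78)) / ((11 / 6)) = -81/143 = -0.57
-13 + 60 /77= -941/77 = -12.22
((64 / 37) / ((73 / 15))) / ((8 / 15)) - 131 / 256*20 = -1653955/172864 = -9.57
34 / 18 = 17/9 = 1.89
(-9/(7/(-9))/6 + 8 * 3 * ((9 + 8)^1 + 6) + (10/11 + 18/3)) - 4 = 85753/154 = 556.84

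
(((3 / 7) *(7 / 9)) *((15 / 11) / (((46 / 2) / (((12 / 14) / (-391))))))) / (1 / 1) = -30/692461 = 0.00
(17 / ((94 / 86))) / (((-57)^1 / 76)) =-2924/141 = -20.74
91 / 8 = 11.38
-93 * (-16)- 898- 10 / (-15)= 1772/3 = 590.67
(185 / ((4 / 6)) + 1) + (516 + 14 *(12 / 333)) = 176491/222 = 795.00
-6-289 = -295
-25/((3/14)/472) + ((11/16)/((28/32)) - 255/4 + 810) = -4562849/84 = -54319.63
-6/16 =-3/8 = -0.38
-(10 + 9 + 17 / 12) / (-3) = 245/36 = 6.81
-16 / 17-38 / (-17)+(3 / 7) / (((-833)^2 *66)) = 138287997/106858906 = 1.29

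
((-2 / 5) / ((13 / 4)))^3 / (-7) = 512/1922375 = 0.00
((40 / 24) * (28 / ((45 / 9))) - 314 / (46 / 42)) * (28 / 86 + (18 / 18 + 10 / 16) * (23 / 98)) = -32579711/166152 = -196.08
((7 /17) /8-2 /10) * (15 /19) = -303/2584 = -0.12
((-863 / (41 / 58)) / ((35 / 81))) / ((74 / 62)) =-125685594/53095 = -2367.18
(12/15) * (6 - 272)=-1064/5 = -212.80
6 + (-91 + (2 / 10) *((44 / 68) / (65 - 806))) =-5353736/62985 = -85.00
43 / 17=2.53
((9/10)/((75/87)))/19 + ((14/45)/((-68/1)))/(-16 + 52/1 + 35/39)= 9555652/174298875 = 0.05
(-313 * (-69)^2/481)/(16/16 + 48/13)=-1490193/2257 = -660.25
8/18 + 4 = 40/9 = 4.44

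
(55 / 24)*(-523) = -28765/24 = -1198.54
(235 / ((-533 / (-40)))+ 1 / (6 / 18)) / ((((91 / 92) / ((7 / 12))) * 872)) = 0.01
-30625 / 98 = -625/2 = -312.50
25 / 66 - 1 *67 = -4397/66 = -66.62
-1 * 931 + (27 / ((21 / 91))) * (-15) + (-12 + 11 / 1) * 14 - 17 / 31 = -83717/31 = -2700.55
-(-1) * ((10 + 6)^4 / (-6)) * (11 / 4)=-90112/3 = -30037.33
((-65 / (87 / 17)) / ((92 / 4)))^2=1221025/4004001 = 0.30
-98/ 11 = -8.91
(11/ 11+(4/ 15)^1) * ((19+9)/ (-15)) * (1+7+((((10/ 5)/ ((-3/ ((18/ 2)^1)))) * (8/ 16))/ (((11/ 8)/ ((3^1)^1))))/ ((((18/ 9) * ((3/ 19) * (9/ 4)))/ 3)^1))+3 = 13593/275 = 49.43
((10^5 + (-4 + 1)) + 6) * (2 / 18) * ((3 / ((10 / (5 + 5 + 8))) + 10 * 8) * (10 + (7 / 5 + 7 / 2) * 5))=982129463/30 = 32737648.77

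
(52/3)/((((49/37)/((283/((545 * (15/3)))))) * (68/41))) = 5581043/6809775 = 0.82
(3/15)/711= 1/3555 = 0.00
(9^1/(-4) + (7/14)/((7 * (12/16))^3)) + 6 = 139043/37044 = 3.75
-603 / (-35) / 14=603/490 = 1.23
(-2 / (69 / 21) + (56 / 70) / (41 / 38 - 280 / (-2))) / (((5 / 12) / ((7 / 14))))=-743548/1027525 = -0.72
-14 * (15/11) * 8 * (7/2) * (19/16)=-634.77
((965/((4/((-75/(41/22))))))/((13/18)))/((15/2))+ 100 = -902050/533 = -1692.40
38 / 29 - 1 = 9/29 = 0.31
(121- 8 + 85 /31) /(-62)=-1.87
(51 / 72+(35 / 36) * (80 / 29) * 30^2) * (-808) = -169729793/87 = -1950917.16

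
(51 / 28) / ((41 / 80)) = 1020/287 = 3.55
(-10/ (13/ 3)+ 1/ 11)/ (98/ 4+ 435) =-634/131417 = 0.00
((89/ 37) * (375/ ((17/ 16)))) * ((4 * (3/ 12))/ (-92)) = -9.23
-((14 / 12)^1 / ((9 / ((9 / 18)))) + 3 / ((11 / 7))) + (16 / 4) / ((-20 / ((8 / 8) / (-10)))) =-58031/29700 = -1.95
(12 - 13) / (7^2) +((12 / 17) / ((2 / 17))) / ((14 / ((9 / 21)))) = 8/49 = 0.16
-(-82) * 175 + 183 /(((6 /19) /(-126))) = -58667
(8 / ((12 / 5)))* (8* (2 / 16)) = 10/3 = 3.33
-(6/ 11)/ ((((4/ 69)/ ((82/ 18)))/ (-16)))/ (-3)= -7544/33 = -228.61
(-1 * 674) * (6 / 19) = -4044/19 = -212.84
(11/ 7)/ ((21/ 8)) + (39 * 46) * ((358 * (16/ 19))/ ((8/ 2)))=135211.55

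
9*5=45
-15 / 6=-5/2 = -2.50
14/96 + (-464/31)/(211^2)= 9638785/66247248 = 0.15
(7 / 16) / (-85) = -7/1360 = -0.01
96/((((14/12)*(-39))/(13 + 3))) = -3072/91 = -33.76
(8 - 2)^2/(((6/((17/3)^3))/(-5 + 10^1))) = 49130/9 = 5458.89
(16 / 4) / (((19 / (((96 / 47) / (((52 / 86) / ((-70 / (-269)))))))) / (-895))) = -517238400/3122821 = -165.63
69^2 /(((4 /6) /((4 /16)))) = 14283/8 = 1785.38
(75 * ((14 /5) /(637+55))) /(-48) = -35/5536 = -0.01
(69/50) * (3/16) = 207/800 = 0.26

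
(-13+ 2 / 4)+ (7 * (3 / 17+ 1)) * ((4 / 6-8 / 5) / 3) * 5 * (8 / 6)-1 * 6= -32663/918 = -35.58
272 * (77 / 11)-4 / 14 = 13326/7 = 1903.71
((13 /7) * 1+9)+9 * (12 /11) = 1592/77 = 20.68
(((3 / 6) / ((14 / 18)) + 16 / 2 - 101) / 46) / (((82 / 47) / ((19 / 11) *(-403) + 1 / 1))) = 232327533/290444 = 799.90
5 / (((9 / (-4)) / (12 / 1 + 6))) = -40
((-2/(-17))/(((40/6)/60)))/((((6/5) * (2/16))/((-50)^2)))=300000/17 = 17647.06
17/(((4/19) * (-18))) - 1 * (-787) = 56341/72 = 782.51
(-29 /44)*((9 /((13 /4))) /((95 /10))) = -522/2717 = -0.19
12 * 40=480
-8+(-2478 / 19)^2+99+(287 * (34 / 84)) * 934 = 136025144/1083 = 125600.32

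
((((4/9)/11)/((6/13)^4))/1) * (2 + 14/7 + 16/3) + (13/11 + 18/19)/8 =31362119/3656664 = 8.58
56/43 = 1.30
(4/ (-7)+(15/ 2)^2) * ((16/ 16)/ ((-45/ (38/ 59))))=-29621/37170 = -0.80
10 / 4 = 5/2 = 2.50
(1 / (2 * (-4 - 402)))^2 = 1/659344 = 0.00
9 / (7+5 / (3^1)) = 1.04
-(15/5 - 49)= 46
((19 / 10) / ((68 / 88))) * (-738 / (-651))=51414/18445 = 2.79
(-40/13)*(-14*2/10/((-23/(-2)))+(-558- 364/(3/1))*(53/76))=24855988/17043 = 1458.43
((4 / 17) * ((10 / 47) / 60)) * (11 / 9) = 22/21573 = 0.00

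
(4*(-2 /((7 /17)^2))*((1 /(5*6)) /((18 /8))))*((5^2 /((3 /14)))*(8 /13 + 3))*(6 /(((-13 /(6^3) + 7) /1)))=-34772480/136409 = -254.91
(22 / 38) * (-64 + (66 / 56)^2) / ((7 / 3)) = -1619871/104272 = -15.54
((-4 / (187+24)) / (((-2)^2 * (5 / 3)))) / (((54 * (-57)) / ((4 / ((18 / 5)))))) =1/974187 = 0.00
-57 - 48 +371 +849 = 1115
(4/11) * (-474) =-1896/11 = -172.36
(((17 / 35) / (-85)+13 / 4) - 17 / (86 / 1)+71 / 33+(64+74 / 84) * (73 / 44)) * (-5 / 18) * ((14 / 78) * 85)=-293146657/613008 = -478.21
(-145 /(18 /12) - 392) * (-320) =469120/3 = 156373.33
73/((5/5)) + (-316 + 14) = -229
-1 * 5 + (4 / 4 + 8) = 4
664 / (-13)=-51.08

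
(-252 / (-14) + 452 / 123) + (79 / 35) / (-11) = 1016693/47355 = 21.47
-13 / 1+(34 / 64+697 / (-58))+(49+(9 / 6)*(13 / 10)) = 122793/4640 = 26.46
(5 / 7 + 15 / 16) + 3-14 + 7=-263/112 = -2.35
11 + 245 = 256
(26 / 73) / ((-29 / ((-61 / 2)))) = 793/2117 = 0.37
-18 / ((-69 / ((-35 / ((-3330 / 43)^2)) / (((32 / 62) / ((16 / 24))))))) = -401233/204035760 = 0.00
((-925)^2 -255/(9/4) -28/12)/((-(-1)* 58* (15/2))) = 2566528/1305 = 1966.69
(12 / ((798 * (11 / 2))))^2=16/2140369 = 0.00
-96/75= -32/25 = -1.28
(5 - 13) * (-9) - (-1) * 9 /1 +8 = 89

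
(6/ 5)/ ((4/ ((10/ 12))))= 1/4 = 0.25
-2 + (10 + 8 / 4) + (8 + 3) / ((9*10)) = 911/90 = 10.12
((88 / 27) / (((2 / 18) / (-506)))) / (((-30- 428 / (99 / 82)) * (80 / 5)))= 91839/38066 = 2.41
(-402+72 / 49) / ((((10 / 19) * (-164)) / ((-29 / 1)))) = -5406963/40180 = -134.57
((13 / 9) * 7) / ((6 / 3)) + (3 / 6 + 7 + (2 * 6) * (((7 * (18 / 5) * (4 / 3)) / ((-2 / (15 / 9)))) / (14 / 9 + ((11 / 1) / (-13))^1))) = -344429/747 = -461.08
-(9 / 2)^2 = -20.25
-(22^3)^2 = -113379904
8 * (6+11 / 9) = 520/9 = 57.78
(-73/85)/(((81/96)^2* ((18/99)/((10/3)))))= -822272/37179 = -22.12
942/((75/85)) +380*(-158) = -294862/5 = -58972.40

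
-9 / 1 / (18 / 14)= -7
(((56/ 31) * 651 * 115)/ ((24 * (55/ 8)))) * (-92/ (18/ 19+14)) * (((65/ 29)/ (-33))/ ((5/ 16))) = 819518336/747417 = 1096.47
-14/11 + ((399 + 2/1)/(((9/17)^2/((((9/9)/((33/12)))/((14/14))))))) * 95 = 44036686/891 = 49423.89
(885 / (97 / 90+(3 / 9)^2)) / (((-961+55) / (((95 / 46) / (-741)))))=22125/9661886 = 0.00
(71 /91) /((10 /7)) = 71/130 = 0.55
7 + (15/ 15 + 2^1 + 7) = 17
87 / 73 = 1.19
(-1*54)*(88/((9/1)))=-528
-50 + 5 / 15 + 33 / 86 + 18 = -8071/258 = -31.28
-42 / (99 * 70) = -1/165 = -0.01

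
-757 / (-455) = 757/455 = 1.66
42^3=74088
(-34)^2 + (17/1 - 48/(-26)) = 15273/13 = 1174.85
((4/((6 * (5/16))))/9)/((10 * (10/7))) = 0.02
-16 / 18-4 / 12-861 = -7760/9 = -862.22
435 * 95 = 41325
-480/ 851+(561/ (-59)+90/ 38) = -7349484/953971 = -7.70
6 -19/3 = -1/3 = -0.33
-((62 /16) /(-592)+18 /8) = -10625/4736 = -2.24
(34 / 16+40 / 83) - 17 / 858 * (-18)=281397/94952 = 2.96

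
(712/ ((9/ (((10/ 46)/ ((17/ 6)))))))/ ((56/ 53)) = 47170/8211 = 5.74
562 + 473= 1035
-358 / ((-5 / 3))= 214.80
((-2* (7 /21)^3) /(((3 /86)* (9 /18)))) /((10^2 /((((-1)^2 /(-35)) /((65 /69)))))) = 1978/1535625 = 0.00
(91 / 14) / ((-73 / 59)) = -767/146 = -5.25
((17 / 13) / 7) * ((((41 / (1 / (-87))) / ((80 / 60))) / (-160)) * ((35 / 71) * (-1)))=-181917/118144 = -1.54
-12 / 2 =-6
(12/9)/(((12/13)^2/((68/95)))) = 2873/2565 = 1.12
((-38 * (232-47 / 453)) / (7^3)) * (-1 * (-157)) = -89531762/22197 = -4033.51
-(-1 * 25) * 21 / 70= 7.50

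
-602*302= -181804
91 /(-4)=-91/4 = -22.75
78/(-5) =-78/5 = -15.60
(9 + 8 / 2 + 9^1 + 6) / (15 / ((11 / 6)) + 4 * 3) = 154/111 = 1.39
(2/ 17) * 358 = 716/17 = 42.12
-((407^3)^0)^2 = -1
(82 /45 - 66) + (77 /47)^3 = -279296839/4672035 = -59.78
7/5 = 1.40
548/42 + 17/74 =20633/1554 = 13.28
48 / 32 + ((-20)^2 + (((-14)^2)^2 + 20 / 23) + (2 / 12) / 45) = 120531049/3105 = 38818.37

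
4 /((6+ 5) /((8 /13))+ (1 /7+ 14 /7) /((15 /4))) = 224/1033 = 0.22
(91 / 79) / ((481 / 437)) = 3059/2923 = 1.05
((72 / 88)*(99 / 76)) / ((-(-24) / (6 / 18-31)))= -207/152 = -1.36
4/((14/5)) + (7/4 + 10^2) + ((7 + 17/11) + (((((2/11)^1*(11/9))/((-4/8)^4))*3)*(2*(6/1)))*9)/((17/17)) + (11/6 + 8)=1176767/924 = 1273.56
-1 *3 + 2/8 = -11/4 = -2.75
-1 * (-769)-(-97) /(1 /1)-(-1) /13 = 11259/13 = 866.08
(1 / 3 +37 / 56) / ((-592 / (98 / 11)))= -0.01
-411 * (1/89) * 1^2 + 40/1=3149/89 = 35.38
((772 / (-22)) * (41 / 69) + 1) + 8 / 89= -1334891/67551 = -19.76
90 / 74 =45/37 = 1.22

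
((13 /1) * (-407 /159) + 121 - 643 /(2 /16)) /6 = -401974/477 = -842.71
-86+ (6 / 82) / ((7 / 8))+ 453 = 105353/287 = 367.08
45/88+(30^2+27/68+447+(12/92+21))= 47105889/34408 = 1369.04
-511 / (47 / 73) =-37303/47 = -793.68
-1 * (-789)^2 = -622521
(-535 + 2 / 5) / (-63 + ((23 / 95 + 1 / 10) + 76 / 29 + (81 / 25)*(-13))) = 14728230/2814431 = 5.23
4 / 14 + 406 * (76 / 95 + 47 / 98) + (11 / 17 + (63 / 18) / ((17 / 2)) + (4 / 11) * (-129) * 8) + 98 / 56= 551037/3740 = 147.34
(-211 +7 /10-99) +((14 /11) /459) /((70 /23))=-15616511/50490 = -309.30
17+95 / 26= 537/26 = 20.65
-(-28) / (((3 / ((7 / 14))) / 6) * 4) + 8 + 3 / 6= 31/2 = 15.50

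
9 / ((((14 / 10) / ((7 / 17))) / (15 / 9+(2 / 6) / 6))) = 155/34 = 4.56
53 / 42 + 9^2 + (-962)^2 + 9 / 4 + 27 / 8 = 155489357/168 = 925531.89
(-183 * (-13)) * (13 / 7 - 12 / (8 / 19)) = -887367/14 = -63383.36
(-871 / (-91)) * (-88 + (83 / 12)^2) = -387461/1008 = -384.39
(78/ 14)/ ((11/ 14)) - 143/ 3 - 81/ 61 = -84352/2013 = -41.90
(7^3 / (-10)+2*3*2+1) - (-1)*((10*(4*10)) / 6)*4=245.37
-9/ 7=-1.29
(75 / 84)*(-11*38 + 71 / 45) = -13385/36 = -371.81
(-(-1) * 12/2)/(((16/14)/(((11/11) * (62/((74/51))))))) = 33201/148 = 224.33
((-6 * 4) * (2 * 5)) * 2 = -480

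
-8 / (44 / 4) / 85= -8/935 = -0.01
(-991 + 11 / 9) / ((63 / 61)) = -543388/567 = -958.36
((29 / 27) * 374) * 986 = 10694156/27 = 396079.85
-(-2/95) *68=136/95 = 1.43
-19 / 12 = -1.58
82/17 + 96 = 1714/17 = 100.82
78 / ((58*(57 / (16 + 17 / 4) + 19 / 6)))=2106/9367 = 0.22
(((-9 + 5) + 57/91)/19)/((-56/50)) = 7675/48412 = 0.16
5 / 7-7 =-44/7 = -6.29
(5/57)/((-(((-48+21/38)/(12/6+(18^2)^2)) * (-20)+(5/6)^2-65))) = 629868/461680825 = 0.00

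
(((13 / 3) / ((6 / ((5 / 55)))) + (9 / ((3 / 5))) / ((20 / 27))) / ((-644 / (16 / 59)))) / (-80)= 1609/15046416 = 0.00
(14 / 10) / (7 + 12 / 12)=7/40 = 0.18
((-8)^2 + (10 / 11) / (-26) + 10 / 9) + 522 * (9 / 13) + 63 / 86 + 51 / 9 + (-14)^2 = 69603481/110682 = 628.86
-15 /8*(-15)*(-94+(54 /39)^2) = -1750725/676 = -2589.83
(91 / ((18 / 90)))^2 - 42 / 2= 207004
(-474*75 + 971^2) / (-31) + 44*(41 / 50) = -22654313/775 = -29231.37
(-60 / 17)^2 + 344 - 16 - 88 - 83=48973/289 = 169.46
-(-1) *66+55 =121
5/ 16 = 0.31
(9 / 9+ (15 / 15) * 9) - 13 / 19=177/19 = 9.32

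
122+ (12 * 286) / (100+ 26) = 3134/21 = 149.24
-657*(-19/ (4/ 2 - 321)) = -12483/319 = -39.13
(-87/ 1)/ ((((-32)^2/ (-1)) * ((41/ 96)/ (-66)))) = -8613/656 = -13.13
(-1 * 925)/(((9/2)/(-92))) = 18911.11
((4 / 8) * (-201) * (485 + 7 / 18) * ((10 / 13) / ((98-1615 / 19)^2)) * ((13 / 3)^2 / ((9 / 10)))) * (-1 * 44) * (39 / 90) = 64391690/729 = 88328.79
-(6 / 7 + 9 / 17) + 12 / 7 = 0.33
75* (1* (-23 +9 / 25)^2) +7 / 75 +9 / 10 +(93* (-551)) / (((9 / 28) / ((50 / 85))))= -47034177/850 = -55334.33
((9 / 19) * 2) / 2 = 9/19 = 0.47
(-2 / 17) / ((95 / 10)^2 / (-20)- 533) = 160/731017 = 0.00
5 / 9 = 0.56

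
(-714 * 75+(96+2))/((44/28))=-374164/11 = -34014.91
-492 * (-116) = 57072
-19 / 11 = -1.73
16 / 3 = 5.33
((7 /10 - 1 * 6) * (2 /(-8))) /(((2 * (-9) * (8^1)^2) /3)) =-53/15360 = 0.00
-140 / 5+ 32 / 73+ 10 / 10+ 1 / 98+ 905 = 6284421/7154 = 878.45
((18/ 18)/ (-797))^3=-1/506261573 = 0.00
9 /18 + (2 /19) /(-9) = 167/342 = 0.49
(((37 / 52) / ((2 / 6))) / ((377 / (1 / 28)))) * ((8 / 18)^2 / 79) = 37/73176831 = 0.00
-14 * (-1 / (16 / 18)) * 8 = 126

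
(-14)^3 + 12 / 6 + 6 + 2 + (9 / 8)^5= -89528663/32768 = -2732.20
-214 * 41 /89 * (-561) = 4922214/89 = 55305.78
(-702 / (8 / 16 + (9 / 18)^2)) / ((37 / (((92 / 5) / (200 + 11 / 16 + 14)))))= -459264/211825 = -2.17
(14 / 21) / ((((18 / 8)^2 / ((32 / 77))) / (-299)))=-16.36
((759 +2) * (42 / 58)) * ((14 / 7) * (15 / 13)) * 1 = 479430/377 = 1271.70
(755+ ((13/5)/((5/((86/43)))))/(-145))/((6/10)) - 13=902858/725 = 1245.32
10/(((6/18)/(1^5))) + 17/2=77/2 = 38.50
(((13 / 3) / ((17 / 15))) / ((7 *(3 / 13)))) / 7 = 845/2499 = 0.34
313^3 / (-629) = -30664297/629 = -48750.87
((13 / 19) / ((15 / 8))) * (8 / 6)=416/855 = 0.49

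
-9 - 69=-78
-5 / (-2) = 2.50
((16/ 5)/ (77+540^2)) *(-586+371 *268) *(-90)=-28466496/291677 = -97.60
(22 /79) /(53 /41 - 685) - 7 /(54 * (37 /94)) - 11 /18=-0.94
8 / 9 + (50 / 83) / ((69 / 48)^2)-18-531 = -216478031/395163 = -547.82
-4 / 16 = -1/4 = -0.25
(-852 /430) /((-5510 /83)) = 17679/592325 = 0.03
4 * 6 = 24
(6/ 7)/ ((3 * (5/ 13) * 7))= 0.11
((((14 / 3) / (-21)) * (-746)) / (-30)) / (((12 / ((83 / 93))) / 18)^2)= -2569597/259470 = -9.90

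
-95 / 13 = -7.31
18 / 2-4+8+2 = 15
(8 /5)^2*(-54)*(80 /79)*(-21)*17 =19740672/395 = 49976.38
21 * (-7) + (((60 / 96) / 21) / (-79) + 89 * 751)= 885136219/13272 = 66692.00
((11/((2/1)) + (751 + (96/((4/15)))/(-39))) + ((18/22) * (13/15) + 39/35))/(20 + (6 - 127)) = -7498417/1011010 = -7.42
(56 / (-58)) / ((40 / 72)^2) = -2268/725 = -3.13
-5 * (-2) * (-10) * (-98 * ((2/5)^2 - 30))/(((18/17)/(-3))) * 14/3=34799408/9 = 3866600.89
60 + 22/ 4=131/2 = 65.50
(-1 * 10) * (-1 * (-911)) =-9110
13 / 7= 1.86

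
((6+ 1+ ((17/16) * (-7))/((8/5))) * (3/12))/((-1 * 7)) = -43/512 = -0.08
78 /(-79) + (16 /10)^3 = 30698/9875 = 3.11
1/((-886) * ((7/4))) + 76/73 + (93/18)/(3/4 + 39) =126382936/107979921 = 1.17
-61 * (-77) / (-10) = -4697/10 = -469.70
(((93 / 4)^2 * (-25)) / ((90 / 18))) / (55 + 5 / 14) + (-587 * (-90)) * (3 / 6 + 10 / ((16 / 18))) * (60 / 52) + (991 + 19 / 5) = 372943407/520 = 717198.86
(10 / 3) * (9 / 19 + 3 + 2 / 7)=5000/399 = 12.53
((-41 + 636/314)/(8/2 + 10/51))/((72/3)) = -104023/268784 = -0.39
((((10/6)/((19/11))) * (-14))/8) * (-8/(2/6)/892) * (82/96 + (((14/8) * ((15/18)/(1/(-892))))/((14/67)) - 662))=-42421225/135584 = -312.88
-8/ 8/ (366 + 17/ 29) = -29/10631 = 0.00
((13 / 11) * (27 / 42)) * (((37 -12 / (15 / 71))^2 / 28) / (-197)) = -104247/1930600 = -0.05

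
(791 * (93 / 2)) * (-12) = -441378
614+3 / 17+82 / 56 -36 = 275909/476 = 579.64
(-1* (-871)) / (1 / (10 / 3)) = 8710/3 = 2903.33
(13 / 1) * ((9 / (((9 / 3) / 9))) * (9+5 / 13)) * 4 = 13176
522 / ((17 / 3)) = 1566/17 = 92.12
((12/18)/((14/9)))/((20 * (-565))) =-3/79100 = 0.00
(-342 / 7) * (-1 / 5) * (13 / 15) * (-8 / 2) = -5928/175 = -33.87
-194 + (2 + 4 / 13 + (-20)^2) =2708/13 = 208.31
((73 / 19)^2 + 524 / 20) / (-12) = -3.41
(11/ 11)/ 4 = 1/4 = 0.25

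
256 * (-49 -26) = -19200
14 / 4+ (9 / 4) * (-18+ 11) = -49/4 = -12.25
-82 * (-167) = 13694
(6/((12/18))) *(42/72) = 21/4 = 5.25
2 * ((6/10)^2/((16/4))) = 9/50 = 0.18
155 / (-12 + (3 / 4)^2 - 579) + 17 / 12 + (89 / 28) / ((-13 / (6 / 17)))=62424613/58458036 = 1.07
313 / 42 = 7.45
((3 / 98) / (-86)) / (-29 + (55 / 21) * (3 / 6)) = 9/700126 = 0.00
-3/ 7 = -0.43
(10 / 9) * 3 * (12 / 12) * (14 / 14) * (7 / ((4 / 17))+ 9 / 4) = 320/3 = 106.67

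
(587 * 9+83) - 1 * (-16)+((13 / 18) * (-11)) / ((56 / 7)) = 774865/144 = 5381.01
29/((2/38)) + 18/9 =553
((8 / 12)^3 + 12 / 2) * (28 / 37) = 4760/999 = 4.76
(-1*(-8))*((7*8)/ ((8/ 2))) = 112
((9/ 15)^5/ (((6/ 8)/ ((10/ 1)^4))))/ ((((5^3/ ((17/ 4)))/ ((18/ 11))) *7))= 396576/48125 = 8.24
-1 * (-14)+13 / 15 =223/15 = 14.87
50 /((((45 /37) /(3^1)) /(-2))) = -740/3 = -246.67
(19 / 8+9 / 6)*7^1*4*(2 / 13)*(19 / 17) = 4123/221 = 18.66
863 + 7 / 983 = 848336/983 = 863.01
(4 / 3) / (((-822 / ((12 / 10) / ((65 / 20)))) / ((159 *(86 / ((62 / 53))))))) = -1932592/276055 = -7.00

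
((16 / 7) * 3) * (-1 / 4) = -12/7 = -1.71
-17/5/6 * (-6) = 17/5 = 3.40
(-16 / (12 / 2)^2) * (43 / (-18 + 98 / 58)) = 116/99 = 1.17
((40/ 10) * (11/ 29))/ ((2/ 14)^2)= 2156/29 = 74.34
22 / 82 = 11/41 = 0.27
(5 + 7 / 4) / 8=27/32 = 0.84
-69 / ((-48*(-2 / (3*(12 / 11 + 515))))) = -1112.82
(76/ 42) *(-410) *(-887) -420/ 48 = 55277105/84 = 658060.77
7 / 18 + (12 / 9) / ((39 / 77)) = 707/234 = 3.02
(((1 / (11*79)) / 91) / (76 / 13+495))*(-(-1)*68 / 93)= 4/216670377 = 0.00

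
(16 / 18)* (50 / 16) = 25/9 = 2.78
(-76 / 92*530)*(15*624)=-94255200/23 = -4098052.17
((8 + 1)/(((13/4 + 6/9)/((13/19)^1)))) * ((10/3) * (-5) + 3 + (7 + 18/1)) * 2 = 31824/893 = 35.64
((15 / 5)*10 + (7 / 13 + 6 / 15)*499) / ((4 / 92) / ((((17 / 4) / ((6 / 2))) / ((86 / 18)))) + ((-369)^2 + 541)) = 775353/212711330 = 0.00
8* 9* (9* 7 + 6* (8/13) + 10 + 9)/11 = 80208/143 = 560.90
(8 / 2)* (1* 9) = 36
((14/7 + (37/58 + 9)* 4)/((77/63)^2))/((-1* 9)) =-10584/3509 = -3.02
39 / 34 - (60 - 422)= 12347/34 = 363.15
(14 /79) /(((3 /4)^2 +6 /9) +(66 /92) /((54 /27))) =15456/138487 = 0.11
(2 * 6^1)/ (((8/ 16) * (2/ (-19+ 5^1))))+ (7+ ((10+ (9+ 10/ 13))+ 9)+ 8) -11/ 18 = -29213/234 = -124.84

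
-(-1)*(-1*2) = -2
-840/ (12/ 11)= -770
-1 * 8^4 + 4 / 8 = -8191/2 = -4095.50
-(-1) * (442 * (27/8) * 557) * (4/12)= 276968.25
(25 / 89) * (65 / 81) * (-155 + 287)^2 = 3146000/801 = 3927.59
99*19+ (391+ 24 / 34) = 38636/17 = 2272.71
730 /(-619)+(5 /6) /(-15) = -13759/11142 = -1.23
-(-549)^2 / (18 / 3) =-50233.50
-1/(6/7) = -1.17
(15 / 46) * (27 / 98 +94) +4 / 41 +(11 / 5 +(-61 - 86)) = -105315387/924140 = -113.96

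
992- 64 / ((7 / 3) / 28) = 224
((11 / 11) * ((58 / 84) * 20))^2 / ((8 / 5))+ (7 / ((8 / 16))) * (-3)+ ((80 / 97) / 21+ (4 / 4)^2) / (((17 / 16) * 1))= 113688193/1454418 = 78.17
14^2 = 196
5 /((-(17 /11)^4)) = -73205/83521 = -0.88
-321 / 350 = -0.92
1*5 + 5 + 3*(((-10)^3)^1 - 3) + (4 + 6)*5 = -2949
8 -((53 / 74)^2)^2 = 7.74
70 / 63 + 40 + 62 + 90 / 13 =12874/117 = 110.03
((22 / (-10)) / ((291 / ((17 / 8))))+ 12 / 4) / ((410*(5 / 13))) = 451529/23862000 = 0.02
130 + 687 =817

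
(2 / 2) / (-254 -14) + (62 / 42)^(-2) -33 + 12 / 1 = -5291281/257548 = -20.54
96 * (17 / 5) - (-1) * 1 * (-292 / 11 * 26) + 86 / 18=-177707/495 = -359.00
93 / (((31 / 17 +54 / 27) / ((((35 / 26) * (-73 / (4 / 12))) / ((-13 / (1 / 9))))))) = 269297/4394 = 61.29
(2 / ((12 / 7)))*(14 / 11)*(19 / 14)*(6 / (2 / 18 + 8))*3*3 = 10773/803 = 13.42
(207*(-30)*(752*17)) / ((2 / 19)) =-754192080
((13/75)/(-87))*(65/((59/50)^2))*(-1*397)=33546500/908541 = 36.92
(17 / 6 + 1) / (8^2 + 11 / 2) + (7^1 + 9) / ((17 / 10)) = 67111/7089 = 9.47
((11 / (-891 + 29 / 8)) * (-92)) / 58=4048/205871 = 0.02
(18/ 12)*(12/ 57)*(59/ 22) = 177/209 = 0.85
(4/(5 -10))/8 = -1/10 = -0.10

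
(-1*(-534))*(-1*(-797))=425598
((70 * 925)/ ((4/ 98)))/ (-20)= -79318.75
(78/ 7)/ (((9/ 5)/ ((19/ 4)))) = 1235/42 = 29.40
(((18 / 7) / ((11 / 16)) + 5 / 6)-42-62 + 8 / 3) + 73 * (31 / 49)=-54521/1078 = -50.58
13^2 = 169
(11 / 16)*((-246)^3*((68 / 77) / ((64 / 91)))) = -411251607/32 = -12851612.72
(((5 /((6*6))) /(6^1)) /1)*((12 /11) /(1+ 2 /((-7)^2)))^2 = 24010/944163 = 0.03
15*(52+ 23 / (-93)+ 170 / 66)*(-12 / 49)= -199.57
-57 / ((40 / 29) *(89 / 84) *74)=-34713/65860 = -0.53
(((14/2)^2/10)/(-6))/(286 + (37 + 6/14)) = -343/135840 = 0.00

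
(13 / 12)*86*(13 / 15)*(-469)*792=-149961812/5 = -29992362.40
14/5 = 2.80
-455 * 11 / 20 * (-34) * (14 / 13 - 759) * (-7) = 90283039/2 = 45141519.50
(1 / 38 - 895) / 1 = -34009/38 = -894.97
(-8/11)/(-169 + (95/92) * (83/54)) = 39744/9148777 = 0.00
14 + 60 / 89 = 1306/89 = 14.67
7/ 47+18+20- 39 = -40/47 = -0.85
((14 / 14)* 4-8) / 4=-1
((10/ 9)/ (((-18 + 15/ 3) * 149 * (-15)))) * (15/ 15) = 2/52299 = 0.00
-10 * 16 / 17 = -9.41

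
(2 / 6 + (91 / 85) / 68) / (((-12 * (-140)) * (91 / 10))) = 6053/265093920 = 0.00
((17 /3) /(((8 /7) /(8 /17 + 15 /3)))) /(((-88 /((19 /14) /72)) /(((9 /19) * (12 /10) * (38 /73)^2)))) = -33573/37516160 = 0.00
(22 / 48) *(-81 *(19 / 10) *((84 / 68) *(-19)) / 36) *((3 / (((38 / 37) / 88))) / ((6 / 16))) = 5358969/170 = 31523.35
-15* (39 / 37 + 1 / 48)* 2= -9545/296 = -32.25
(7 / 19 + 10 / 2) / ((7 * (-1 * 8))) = -51/532 = -0.10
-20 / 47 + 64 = 2988/47 = 63.57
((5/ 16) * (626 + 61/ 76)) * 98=11671065/608 = 19195.83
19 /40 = 0.48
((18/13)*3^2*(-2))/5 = -324/65 = -4.98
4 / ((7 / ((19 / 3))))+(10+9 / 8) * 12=5759/42 = 137.12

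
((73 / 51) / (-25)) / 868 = -73/1106700 = 0.00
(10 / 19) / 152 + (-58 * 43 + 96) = -3462707/1444 = -2398.00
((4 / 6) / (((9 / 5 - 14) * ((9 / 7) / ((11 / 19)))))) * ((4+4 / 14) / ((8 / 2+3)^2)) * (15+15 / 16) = -23375/681492 = -0.03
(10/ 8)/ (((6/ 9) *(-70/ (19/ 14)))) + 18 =28167/1568 = 17.96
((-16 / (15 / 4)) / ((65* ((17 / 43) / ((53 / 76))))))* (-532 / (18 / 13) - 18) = 26399936/566865 = 46.57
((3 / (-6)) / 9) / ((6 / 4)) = -1/27 = -0.04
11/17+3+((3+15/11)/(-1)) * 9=-6662/187 = -35.63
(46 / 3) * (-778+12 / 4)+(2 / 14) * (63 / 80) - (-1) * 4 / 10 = -11882.82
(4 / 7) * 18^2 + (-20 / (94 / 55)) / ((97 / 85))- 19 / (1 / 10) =-482256/31913 = -15.11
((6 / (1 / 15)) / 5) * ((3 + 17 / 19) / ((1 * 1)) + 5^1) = 3042/19 = 160.11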